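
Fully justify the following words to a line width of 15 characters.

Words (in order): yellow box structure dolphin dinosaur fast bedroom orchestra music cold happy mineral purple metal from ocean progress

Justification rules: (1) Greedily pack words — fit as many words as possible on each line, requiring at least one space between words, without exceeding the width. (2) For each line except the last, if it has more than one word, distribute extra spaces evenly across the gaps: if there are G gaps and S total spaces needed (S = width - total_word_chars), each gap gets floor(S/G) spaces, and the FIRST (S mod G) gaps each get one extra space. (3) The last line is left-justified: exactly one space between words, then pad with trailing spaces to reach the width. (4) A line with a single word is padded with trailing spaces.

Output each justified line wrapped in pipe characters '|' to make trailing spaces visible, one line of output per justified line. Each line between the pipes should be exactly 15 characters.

Line 1: ['yellow', 'box'] (min_width=10, slack=5)
Line 2: ['structure'] (min_width=9, slack=6)
Line 3: ['dolphin'] (min_width=7, slack=8)
Line 4: ['dinosaur', 'fast'] (min_width=13, slack=2)
Line 5: ['bedroom'] (min_width=7, slack=8)
Line 6: ['orchestra', 'music'] (min_width=15, slack=0)
Line 7: ['cold', 'happy'] (min_width=10, slack=5)
Line 8: ['mineral', 'purple'] (min_width=14, slack=1)
Line 9: ['metal', 'from'] (min_width=10, slack=5)
Line 10: ['ocean', 'progress'] (min_width=14, slack=1)

Answer: |yellow      box|
|structure      |
|dolphin        |
|dinosaur   fast|
|bedroom        |
|orchestra music|
|cold      happy|
|mineral  purple|
|metal      from|
|ocean progress |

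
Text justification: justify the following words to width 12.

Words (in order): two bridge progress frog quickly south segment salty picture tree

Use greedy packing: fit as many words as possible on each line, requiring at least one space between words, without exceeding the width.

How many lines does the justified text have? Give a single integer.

Line 1: ['two', 'bridge'] (min_width=10, slack=2)
Line 2: ['progress'] (min_width=8, slack=4)
Line 3: ['frog', 'quickly'] (min_width=12, slack=0)
Line 4: ['south'] (min_width=5, slack=7)
Line 5: ['segment'] (min_width=7, slack=5)
Line 6: ['salty'] (min_width=5, slack=7)
Line 7: ['picture', 'tree'] (min_width=12, slack=0)
Total lines: 7

Answer: 7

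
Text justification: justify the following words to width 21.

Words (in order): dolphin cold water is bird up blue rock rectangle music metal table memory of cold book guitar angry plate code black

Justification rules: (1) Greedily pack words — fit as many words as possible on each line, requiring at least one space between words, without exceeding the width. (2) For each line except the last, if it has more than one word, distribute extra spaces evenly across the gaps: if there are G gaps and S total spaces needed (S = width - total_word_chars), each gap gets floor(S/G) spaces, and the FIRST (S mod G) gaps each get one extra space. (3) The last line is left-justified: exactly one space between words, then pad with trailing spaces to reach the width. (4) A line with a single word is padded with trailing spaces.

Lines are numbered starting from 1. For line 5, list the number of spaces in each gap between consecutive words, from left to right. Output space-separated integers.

Answer: 3 3

Derivation:
Line 1: ['dolphin', 'cold', 'water', 'is'] (min_width=21, slack=0)
Line 2: ['bird', 'up', 'blue', 'rock'] (min_width=17, slack=4)
Line 3: ['rectangle', 'music', 'metal'] (min_width=21, slack=0)
Line 4: ['table', 'memory', 'of', 'cold'] (min_width=20, slack=1)
Line 5: ['book', 'guitar', 'angry'] (min_width=17, slack=4)
Line 6: ['plate', 'code', 'black'] (min_width=16, slack=5)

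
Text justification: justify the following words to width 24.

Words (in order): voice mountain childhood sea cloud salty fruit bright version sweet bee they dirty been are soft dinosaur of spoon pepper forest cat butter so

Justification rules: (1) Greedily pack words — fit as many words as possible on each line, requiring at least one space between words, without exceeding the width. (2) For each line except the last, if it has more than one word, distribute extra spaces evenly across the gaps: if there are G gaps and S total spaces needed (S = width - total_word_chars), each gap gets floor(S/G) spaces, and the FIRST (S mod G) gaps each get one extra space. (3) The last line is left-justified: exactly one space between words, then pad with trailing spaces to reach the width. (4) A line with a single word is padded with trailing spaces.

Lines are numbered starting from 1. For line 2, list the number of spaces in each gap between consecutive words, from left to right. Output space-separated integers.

Answer: 2 2 2

Derivation:
Line 1: ['voice', 'mountain', 'childhood'] (min_width=24, slack=0)
Line 2: ['sea', 'cloud', 'salty', 'fruit'] (min_width=21, slack=3)
Line 3: ['bright', 'version', 'sweet', 'bee'] (min_width=24, slack=0)
Line 4: ['they', 'dirty', 'been', 'are', 'soft'] (min_width=24, slack=0)
Line 5: ['dinosaur', 'of', 'spoon', 'pepper'] (min_width=24, slack=0)
Line 6: ['forest', 'cat', 'butter', 'so'] (min_width=20, slack=4)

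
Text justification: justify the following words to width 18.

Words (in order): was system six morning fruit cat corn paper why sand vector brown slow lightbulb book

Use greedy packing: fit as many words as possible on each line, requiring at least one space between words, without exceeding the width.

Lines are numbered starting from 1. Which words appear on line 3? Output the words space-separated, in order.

Answer: corn paper why

Derivation:
Line 1: ['was', 'system', 'six'] (min_width=14, slack=4)
Line 2: ['morning', 'fruit', 'cat'] (min_width=17, slack=1)
Line 3: ['corn', 'paper', 'why'] (min_width=14, slack=4)
Line 4: ['sand', 'vector', 'brown'] (min_width=17, slack=1)
Line 5: ['slow', 'lightbulb'] (min_width=14, slack=4)
Line 6: ['book'] (min_width=4, slack=14)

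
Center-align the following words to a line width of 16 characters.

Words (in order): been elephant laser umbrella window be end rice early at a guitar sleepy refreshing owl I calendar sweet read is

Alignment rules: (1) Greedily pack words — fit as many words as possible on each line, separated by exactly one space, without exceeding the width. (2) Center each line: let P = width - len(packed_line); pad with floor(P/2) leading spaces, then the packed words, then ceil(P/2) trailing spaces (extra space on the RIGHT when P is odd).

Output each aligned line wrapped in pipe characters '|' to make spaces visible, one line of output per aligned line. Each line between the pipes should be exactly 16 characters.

Line 1: ['been', 'elephant'] (min_width=13, slack=3)
Line 2: ['laser', 'umbrella'] (min_width=14, slack=2)
Line 3: ['window', 'be', 'end'] (min_width=13, slack=3)
Line 4: ['rice', 'early', 'at', 'a'] (min_width=15, slack=1)
Line 5: ['guitar', 'sleepy'] (min_width=13, slack=3)
Line 6: ['refreshing', 'owl', 'I'] (min_width=16, slack=0)
Line 7: ['calendar', 'sweet'] (min_width=14, slack=2)
Line 8: ['read', 'is'] (min_width=7, slack=9)

Answer: | been elephant  |
| laser umbrella |
| window be end  |
|rice early at a |
| guitar sleepy  |
|refreshing owl I|
| calendar sweet |
|    read is     |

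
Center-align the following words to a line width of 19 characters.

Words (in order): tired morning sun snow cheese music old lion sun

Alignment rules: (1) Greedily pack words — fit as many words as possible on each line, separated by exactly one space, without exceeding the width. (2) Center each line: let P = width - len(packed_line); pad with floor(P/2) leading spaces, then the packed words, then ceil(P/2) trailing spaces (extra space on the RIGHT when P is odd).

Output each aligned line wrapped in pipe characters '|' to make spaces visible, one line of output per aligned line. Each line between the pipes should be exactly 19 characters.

Line 1: ['tired', 'morning', 'sun'] (min_width=17, slack=2)
Line 2: ['snow', 'cheese', 'music'] (min_width=17, slack=2)
Line 3: ['old', 'lion', 'sun'] (min_width=12, slack=7)

Answer: | tired morning sun |
| snow cheese music |
|   old lion sun    |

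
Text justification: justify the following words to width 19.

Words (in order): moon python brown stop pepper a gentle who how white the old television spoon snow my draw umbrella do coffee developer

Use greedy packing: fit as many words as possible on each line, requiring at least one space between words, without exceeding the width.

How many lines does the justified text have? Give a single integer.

Line 1: ['moon', 'python', 'brown'] (min_width=17, slack=2)
Line 2: ['stop', 'pepper', 'a'] (min_width=13, slack=6)
Line 3: ['gentle', 'who', 'how'] (min_width=14, slack=5)
Line 4: ['white', 'the', 'old'] (min_width=13, slack=6)
Line 5: ['television', 'spoon'] (min_width=16, slack=3)
Line 6: ['snow', 'my', 'draw'] (min_width=12, slack=7)
Line 7: ['umbrella', 'do', 'coffee'] (min_width=18, slack=1)
Line 8: ['developer'] (min_width=9, slack=10)
Total lines: 8

Answer: 8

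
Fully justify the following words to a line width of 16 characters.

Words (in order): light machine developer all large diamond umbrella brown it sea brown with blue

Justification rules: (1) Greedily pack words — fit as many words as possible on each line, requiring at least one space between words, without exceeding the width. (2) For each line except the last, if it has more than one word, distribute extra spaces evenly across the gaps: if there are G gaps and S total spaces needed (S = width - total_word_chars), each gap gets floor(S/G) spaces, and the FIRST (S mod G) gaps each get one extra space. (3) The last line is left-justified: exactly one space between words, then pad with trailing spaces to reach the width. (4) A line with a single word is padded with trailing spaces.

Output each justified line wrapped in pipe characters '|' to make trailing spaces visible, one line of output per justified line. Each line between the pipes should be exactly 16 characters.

Line 1: ['light', 'machine'] (min_width=13, slack=3)
Line 2: ['developer', 'all'] (min_width=13, slack=3)
Line 3: ['large', 'diamond'] (min_width=13, slack=3)
Line 4: ['umbrella', 'brown'] (min_width=14, slack=2)
Line 5: ['it', 'sea', 'brown'] (min_width=12, slack=4)
Line 6: ['with', 'blue'] (min_width=9, slack=7)

Answer: |light    machine|
|developer    all|
|large    diamond|
|umbrella   brown|
|it   sea   brown|
|with blue       |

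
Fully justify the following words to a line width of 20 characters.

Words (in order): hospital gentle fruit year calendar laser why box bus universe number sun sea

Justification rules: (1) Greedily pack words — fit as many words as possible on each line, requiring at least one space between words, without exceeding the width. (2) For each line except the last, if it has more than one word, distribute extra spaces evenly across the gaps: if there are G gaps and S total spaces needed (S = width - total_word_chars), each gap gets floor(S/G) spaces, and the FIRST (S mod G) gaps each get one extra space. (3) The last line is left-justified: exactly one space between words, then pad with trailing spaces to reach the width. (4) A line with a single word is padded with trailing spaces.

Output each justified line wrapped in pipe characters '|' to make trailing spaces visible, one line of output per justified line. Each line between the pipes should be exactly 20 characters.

Line 1: ['hospital', 'gentle'] (min_width=15, slack=5)
Line 2: ['fruit', 'year', 'calendar'] (min_width=19, slack=1)
Line 3: ['laser', 'why', 'box', 'bus'] (min_width=17, slack=3)
Line 4: ['universe', 'number', 'sun'] (min_width=19, slack=1)
Line 5: ['sea'] (min_width=3, slack=17)

Answer: |hospital      gentle|
|fruit  year calendar|
|laser  why  box  bus|
|universe  number sun|
|sea                 |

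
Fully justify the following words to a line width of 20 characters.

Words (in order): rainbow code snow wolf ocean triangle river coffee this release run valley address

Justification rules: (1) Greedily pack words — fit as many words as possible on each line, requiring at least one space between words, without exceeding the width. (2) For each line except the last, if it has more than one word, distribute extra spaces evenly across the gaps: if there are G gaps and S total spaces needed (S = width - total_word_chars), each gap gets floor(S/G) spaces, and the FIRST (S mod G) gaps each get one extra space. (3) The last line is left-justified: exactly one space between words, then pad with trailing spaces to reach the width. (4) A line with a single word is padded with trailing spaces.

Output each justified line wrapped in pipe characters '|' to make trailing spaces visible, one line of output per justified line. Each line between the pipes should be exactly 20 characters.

Answer: |rainbow   code  snow|
|wolf  ocean triangle|
|river   coffee  this|
|release  run  valley|
|address             |

Derivation:
Line 1: ['rainbow', 'code', 'snow'] (min_width=17, slack=3)
Line 2: ['wolf', 'ocean', 'triangle'] (min_width=19, slack=1)
Line 3: ['river', 'coffee', 'this'] (min_width=17, slack=3)
Line 4: ['release', 'run', 'valley'] (min_width=18, slack=2)
Line 5: ['address'] (min_width=7, slack=13)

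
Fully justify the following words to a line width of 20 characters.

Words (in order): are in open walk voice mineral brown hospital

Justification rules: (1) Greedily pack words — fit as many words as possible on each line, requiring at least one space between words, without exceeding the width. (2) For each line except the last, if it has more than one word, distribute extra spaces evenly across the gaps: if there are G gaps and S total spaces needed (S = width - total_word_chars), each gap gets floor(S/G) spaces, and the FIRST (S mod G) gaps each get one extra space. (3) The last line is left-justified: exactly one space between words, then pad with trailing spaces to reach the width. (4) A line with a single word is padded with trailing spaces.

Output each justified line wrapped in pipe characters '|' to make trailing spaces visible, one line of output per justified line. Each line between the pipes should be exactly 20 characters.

Answer: |are   in  open  walk|
|voice  mineral brown|
|hospital            |

Derivation:
Line 1: ['are', 'in', 'open', 'walk'] (min_width=16, slack=4)
Line 2: ['voice', 'mineral', 'brown'] (min_width=19, slack=1)
Line 3: ['hospital'] (min_width=8, slack=12)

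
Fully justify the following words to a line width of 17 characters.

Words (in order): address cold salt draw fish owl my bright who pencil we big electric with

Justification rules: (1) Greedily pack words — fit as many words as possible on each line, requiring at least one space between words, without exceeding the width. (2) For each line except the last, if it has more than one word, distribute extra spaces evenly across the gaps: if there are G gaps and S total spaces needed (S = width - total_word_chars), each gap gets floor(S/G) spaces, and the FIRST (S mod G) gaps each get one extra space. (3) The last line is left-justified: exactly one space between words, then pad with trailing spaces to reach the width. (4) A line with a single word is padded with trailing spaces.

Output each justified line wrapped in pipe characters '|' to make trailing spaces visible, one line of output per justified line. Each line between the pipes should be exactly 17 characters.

Line 1: ['address', 'cold', 'salt'] (min_width=17, slack=0)
Line 2: ['draw', 'fish', 'owl', 'my'] (min_width=16, slack=1)
Line 3: ['bright', 'who', 'pencil'] (min_width=17, slack=0)
Line 4: ['we', 'big', 'electric'] (min_width=15, slack=2)
Line 5: ['with'] (min_width=4, slack=13)

Answer: |address cold salt|
|draw  fish owl my|
|bright who pencil|
|we  big  electric|
|with             |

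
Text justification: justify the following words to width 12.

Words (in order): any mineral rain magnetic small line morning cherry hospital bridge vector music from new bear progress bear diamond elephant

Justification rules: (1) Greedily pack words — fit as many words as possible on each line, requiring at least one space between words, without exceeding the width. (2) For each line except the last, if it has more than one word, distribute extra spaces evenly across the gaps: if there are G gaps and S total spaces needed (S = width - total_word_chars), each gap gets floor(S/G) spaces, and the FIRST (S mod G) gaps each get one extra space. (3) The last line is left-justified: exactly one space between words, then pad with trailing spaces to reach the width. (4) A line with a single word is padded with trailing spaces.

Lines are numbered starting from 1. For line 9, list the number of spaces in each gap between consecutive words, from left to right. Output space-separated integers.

Line 1: ['any', 'mineral'] (min_width=11, slack=1)
Line 2: ['rain'] (min_width=4, slack=8)
Line 3: ['magnetic'] (min_width=8, slack=4)
Line 4: ['small', 'line'] (min_width=10, slack=2)
Line 5: ['morning'] (min_width=7, slack=5)
Line 6: ['cherry'] (min_width=6, slack=6)
Line 7: ['hospital'] (min_width=8, slack=4)
Line 8: ['bridge'] (min_width=6, slack=6)
Line 9: ['vector', 'music'] (min_width=12, slack=0)
Line 10: ['from', 'new'] (min_width=8, slack=4)
Line 11: ['bear'] (min_width=4, slack=8)
Line 12: ['progress'] (min_width=8, slack=4)
Line 13: ['bear', 'diamond'] (min_width=12, slack=0)
Line 14: ['elephant'] (min_width=8, slack=4)

Answer: 1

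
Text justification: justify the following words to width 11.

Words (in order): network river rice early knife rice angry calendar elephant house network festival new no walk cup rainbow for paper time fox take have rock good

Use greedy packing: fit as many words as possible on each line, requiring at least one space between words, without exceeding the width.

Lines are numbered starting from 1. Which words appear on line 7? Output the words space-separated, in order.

Answer: house

Derivation:
Line 1: ['network'] (min_width=7, slack=4)
Line 2: ['river', 'rice'] (min_width=10, slack=1)
Line 3: ['early', 'knife'] (min_width=11, slack=0)
Line 4: ['rice', 'angry'] (min_width=10, slack=1)
Line 5: ['calendar'] (min_width=8, slack=3)
Line 6: ['elephant'] (min_width=8, slack=3)
Line 7: ['house'] (min_width=5, slack=6)
Line 8: ['network'] (min_width=7, slack=4)
Line 9: ['festival'] (min_width=8, slack=3)
Line 10: ['new', 'no', 'walk'] (min_width=11, slack=0)
Line 11: ['cup', 'rainbow'] (min_width=11, slack=0)
Line 12: ['for', 'paper'] (min_width=9, slack=2)
Line 13: ['time', 'fox'] (min_width=8, slack=3)
Line 14: ['take', 'have'] (min_width=9, slack=2)
Line 15: ['rock', 'good'] (min_width=9, slack=2)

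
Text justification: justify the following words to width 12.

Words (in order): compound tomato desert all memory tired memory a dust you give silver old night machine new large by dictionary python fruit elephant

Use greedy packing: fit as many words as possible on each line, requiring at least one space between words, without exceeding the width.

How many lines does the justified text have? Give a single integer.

Answer: 13

Derivation:
Line 1: ['compound'] (min_width=8, slack=4)
Line 2: ['tomato'] (min_width=6, slack=6)
Line 3: ['desert', 'all'] (min_width=10, slack=2)
Line 4: ['memory', 'tired'] (min_width=12, slack=0)
Line 5: ['memory', 'a'] (min_width=8, slack=4)
Line 6: ['dust', 'you'] (min_width=8, slack=4)
Line 7: ['give', 'silver'] (min_width=11, slack=1)
Line 8: ['old', 'night'] (min_width=9, slack=3)
Line 9: ['machine', 'new'] (min_width=11, slack=1)
Line 10: ['large', 'by'] (min_width=8, slack=4)
Line 11: ['dictionary'] (min_width=10, slack=2)
Line 12: ['python', 'fruit'] (min_width=12, slack=0)
Line 13: ['elephant'] (min_width=8, slack=4)
Total lines: 13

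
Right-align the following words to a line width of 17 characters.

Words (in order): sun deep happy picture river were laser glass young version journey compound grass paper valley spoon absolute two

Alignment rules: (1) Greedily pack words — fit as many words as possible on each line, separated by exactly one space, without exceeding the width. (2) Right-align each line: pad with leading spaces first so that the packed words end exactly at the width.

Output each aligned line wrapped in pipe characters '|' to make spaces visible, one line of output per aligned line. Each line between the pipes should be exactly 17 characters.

Line 1: ['sun', 'deep', 'happy'] (min_width=14, slack=3)
Line 2: ['picture', 'river'] (min_width=13, slack=4)
Line 3: ['were', 'laser', 'glass'] (min_width=16, slack=1)
Line 4: ['young', 'version'] (min_width=13, slack=4)
Line 5: ['journey', 'compound'] (min_width=16, slack=1)
Line 6: ['grass', 'paper'] (min_width=11, slack=6)
Line 7: ['valley', 'spoon'] (min_width=12, slack=5)
Line 8: ['absolute', 'two'] (min_width=12, slack=5)

Answer: |   sun deep happy|
|    picture river|
| were laser glass|
|    young version|
| journey compound|
|      grass paper|
|     valley spoon|
|     absolute two|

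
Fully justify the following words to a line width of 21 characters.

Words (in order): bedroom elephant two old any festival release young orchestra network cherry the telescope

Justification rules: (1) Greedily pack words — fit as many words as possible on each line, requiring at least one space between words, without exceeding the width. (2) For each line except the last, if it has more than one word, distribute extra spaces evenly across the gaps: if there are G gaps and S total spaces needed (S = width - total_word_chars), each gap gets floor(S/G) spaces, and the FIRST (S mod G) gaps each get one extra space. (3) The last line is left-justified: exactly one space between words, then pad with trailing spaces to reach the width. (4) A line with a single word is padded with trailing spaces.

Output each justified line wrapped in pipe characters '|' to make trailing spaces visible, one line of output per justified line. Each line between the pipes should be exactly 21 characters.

Line 1: ['bedroom', 'elephant', 'two'] (min_width=20, slack=1)
Line 2: ['old', 'any', 'festival'] (min_width=16, slack=5)
Line 3: ['release', 'young'] (min_width=13, slack=8)
Line 4: ['orchestra', 'network'] (min_width=17, slack=4)
Line 5: ['cherry', 'the', 'telescope'] (min_width=20, slack=1)

Answer: |bedroom  elephant two|
|old    any   festival|
|release         young|
|orchestra     network|
|cherry the telescope |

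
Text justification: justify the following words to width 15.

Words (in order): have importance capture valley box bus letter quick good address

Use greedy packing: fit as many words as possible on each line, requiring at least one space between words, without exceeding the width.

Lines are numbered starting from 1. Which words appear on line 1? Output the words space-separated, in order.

Answer: have importance

Derivation:
Line 1: ['have', 'importance'] (min_width=15, slack=0)
Line 2: ['capture', 'valley'] (min_width=14, slack=1)
Line 3: ['box', 'bus', 'letter'] (min_width=14, slack=1)
Line 4: ['quick', 'good'] (min_width=10, slack=5)
Line 5: ['address'] (min_width=7, slack=8)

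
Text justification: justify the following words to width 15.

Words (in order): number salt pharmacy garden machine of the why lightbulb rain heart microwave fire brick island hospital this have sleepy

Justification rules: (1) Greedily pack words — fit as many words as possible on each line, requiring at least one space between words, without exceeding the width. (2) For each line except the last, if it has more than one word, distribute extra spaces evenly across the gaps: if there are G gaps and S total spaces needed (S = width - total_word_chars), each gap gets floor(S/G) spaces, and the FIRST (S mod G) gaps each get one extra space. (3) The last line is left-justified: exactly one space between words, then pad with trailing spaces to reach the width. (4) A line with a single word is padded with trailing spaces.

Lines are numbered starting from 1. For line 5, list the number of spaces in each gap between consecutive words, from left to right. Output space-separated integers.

Answer: 6

Derivation:
Line 1: ['number', 'salt'] (min_width=11, slack=4)
Line 2: ['pharmacy', 'garden'] (min_width=15, slack=0)
Line 3: ['machine', 'of', 'the'] (min_width=14, slack=1)
Line 4: ['why', 'lightbulb'] (min_width=13, slack=2)
Line 5: ['rain', 'heart'] (min_width=10, slack=5)
Line 6: ['microwave', 'fire'] (min_width=14, slack=1)
Line 7: ['brick', 'island'] (min_width=12, slack=3)
Line 8: ['hospital', 'this'] (min_width=13, slack=2)
Line 9: ['have', 'sleepy'] (min_width=11, slack=4)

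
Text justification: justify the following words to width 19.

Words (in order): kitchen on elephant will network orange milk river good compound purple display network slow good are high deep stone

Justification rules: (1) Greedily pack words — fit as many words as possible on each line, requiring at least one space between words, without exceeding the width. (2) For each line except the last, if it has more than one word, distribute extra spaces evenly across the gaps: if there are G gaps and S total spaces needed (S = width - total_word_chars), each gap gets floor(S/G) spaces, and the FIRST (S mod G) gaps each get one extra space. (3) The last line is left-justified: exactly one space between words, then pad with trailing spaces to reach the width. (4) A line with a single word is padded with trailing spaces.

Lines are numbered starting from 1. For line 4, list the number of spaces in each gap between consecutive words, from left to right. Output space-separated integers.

Line 1: ['kitchen', 'on', 'elephant'] (min_width=19, slack=0)
Line 2: ['will', 'network', 'orange'] (min_width=19, slack=0)
Line 3: ['milk', 'river', 'good'] (min_width=15, slack=4)
Line 4: ['compound', 'purple'] (min_width=15, slack=4)
Line 5: ['display', 'network'] (min_width=15, slack=4)
Line 6: ['slow', 'good', 'are', 'high'] (min_width=18, slack=1)
Line 7: ['deep', 'stone'] (min_width=10, slack=9)

Answer: 5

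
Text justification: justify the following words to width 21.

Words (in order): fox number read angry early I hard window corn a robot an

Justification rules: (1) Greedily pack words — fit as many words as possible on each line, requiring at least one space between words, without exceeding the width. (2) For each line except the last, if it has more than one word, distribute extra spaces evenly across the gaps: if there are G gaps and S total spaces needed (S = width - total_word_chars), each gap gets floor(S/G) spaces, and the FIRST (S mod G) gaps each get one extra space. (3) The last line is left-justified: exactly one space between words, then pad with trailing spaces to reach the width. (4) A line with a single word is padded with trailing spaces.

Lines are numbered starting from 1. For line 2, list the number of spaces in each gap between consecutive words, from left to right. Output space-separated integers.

Answer: 2 2 1

Derivation:
Line 1: ['fox', 'number', 'read', 'angry'] (min_width=21, slack=0)
Line 2: ['early', 'I', 'hard', 'window'] (min_width=19, slack=2)
Line 3: ['corn', 'a', 'robot', 'an'] (min_width=15, slack=6)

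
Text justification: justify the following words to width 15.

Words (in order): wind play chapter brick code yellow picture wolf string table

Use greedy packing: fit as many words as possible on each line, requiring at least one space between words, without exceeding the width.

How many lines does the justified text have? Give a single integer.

Line 1: ['wind', 'play'] (min_width=9, slack=6)
Line 2: ['chapter', 'brick'] (min_width=13, slack=2)
Line 3: ['code', 'yellow'] (min_width=11, slack=4)
Line 4: ['picture', 'wolf'] (min_width=12, slack=3)
Line 5: ['string', 'table'] (min_width=12, slack=3)
Total lines: 5

Answer: 5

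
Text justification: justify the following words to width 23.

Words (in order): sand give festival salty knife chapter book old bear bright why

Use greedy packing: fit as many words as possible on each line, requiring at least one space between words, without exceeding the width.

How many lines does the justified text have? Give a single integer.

Line 1: ['sand', 'give', 'festival'] (min_width=18, slack=5)
Line 2: ['salty', 'knife', 'chapter'] (min_width=19, slack=4)
Line 3: ['book', 'old', 'bear', 'bright'] (min_width=20, slack=3)
Line 4: ['why'] (min_width=3, slack=20)
Total lines: 4

Answer: 4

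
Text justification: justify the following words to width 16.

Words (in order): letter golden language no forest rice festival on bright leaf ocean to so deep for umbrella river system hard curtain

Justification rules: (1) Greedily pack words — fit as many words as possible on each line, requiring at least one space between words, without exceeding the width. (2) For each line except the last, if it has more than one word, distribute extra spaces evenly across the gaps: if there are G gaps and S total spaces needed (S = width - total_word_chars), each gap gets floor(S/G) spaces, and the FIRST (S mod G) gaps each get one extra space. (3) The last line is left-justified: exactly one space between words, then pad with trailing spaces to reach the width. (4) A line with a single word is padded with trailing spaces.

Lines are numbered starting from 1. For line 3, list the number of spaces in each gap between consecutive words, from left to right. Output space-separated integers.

Line 1: ['letter', 'golden'] (min_width=13, slack=3)
Line 2: ['language', 'no'] (min_width=11, slack=5)
Line 3: ['forest', 'rice'] (min_width=11, slack=5)
Line 4: ['festival', 'on'] (min_width=11, slack=5)
Line 5: ['bright', 'leaf'] (min_width=11, slack=5)
Line 6: ['ocean', 'to', 'so', 'deep'] (min_width=16, slack=0)
Line 7: ['for', 'umbrella'] (min_width=12, slack=4)
Line 8: ['river', 'system'] (min_width=12, slack=4)
Line 9: ['hard', 'curtain'] (min_width=12, slack=4)

Answer: 6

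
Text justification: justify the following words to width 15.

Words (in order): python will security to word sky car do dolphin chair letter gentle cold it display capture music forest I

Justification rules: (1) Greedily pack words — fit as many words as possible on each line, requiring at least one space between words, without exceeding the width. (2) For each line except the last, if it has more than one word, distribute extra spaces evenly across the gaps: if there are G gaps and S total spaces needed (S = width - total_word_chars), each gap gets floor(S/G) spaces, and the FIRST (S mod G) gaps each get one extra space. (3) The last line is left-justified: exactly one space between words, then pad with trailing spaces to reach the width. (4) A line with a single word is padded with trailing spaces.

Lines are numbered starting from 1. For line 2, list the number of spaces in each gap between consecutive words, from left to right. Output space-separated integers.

Answer: 5

Derivation:
Line 1: ['python', 'will'] (min_width=11, slack=4)
Line 2: ['security', 'to'] (min_width=11, slack=4)
Line 3: ['word', 'sky', 'car', 'do'] (min_width=15, slack=0)
Line 4: ['dolphin', 'chair'] (min_width=13, slack=2)
Line 5: ['letter', 'gentle'] (min_width=13, slack=2)
Line 6: ['cold', 'it', 'display'] (min_width=15, slack=0)
Line 7: ['capture', 'music'] (min_width=13, slack=2)
Line 8: ['forest', 'I'] (min_width=8, slack=7)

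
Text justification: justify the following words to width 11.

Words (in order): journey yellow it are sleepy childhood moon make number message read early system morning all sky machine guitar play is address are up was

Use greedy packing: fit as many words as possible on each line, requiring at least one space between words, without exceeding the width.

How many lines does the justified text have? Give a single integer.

Answer: 14

Derivation:
Line 1: ['journey'] (min_width=7, slack=4)
Line 2: ['yellow', 'it'] (min_width=9, slack=2)
Line 3: ['are', 'sleepy'] (min_width=10, slack=1)
Line 4: ['childhood'] (min_width=9, slack=2)
Line 5: ['moon', 'make'] (min_width=9, slack=2)
Line 6: ['number'] (min_width=6, slack=5)
Line 7: ['message'] (min_width=7, slack=4)
Line 8: ['read', 'early'] (min_width=10, slack=1)
Line 9: ['system'] (min_width=6, slack=5)
Line 10: ['morning', 'all'] (min_width=11, slack=0)
Line 11: ['sky', 'machine'] (min_width=11, slack=0)
Line 12: ['guitar', 'play'] (min_width=11, slack=0)
Line 13: ['is', 'address'] (min_width=10, slack=1)
Line 14: ['are', 'up', 'was'] (min_width=10, slack=1)
Total lines: 14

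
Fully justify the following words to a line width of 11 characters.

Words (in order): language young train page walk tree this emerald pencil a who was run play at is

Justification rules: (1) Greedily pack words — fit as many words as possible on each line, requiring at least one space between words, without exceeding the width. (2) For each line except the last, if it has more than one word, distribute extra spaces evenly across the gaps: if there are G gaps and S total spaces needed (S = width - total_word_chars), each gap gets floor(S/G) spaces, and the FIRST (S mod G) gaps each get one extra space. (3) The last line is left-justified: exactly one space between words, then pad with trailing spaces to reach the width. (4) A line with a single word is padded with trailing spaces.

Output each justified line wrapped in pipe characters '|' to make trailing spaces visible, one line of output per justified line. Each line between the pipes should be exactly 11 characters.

Answer: |language   |
|young train|
|page   walk|
|tree   this|
|emerald    |
|pencil    a|
|who was run|
|play at is |

Derivation:
Line 1: ['language'] (min_width=8, slack=3)
Line 2: ['young', 'train'] (min_width=11, slack=0)
Line 3: ['page', 'walk'] (min_width=9, slack=2)
Line 4: ['tree', 'this'] (min_width=9, slack=2)
Line 5: ['emerald'] (min_width=7, slack=4)
Line 6: ['pencil', 'a'] (min_width=8, slack=3)
Line 7: ['who', 'was', 'run'] (min_width=11, slack=0)
Line 8: ['play', 'at', 'is'] (min_width=10, slack=1)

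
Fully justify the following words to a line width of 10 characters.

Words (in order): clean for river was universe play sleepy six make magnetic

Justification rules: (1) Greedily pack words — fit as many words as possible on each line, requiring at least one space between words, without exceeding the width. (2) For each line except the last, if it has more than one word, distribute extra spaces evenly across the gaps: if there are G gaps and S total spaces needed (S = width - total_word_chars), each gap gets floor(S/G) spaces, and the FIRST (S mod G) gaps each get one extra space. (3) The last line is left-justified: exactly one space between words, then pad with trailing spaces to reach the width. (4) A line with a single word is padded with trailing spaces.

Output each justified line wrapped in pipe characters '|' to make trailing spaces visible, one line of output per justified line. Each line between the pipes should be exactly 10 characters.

Line 1: ['clean', 'for'] (min_width=9, slack=1)
Line 2: ['river', 'was'] (min_width=9, slack=1)
Line 3: ['universe'] (min_width=8, slack=2)
Line 4: ['play'] (min_width=4, slack=6)
Line 5: ['sleepy', 'six'] (min_width=10, slack=0)
Line 6: ['make'] (min_width=4, slack=6)
Line 7: ['magnetic'] (min_width=8, slack=2)

Answer: |clean  for|
|river  was|
|universe  |
|play      |
|sleepy six|
|make      |
|magnetic  |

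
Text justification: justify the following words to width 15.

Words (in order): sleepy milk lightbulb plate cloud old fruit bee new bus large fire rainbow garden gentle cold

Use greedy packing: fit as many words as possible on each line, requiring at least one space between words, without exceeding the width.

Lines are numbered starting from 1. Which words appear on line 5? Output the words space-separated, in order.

Answer: large fire

Derivation:
Line 1: ['sleepy', 'milk'] (min_width=11, slack=4)
Line 2: ['lightbulb', 'plate'] (min_width=15, slack=0)
Line 3: ['cloud', 'old', 'fruit'] (min_width=15, slack=0)
Line 4: ['bee', 'new', 'bus'] (min_width=11, slack=4)
Line 5: ['large', 'fire'] (min_width=10, slack=5)
Line 6: ['rainbow', 'garden'] (min_width=14, slack=1)
Line 7: ['gentle', 'cold'] (min_width=11, slack=4)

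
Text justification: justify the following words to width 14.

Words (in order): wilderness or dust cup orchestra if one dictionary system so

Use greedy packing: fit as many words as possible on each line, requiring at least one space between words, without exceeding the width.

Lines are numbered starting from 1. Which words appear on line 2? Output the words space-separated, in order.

Line 1: ['wilderness', 'or'] (min_width=13, slack=1)
Line 2: ['dust', 'cup'] (min_width=8, slack=6)
Line 3: ['orchestra', 'if'] (min_width=12, slack=2)
Line 4: ['one', 'dictionary'] (min_width=14, slack=0)
Line 5: ['system', 'so'] (min_width=9, slack=5)

Answer: dust cup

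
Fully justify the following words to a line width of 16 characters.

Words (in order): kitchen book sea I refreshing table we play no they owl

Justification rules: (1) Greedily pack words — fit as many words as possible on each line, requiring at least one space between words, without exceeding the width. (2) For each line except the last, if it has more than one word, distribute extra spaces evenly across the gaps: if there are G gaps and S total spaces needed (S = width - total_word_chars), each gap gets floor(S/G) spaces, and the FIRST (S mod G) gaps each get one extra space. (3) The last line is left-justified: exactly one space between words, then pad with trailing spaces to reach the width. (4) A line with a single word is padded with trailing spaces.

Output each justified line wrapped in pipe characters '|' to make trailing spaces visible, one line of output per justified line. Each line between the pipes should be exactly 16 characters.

Answer: |kitchen book sea|
|I     refreshing|
|table we play no|
|they owl        |

Derivation:
Line 1: ['kitchen', 'book', 'sea'] (min_width=16, slack=0)
Line 2: ['I', 'refreshing'] (min_width=12, slack=4)
Line 3: ['table', 'we', 'play', 'no'] (min_width=16, slack=0)
Line 4: ['they', 'owl'] (min_width=8, slack=8)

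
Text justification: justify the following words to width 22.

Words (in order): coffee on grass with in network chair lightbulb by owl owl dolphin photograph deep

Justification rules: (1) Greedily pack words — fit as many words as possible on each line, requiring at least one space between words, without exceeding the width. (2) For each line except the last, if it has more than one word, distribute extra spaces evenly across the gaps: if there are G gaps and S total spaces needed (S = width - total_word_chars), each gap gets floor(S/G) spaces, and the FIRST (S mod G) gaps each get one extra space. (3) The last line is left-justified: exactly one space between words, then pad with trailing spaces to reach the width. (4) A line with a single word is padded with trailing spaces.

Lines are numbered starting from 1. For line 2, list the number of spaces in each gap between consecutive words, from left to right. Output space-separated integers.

Line 1: ['coffee', 'on', 'grass', 'with'] (min_width=20, slack=2)
Line 2: ['in', 'network', 'chair'] (min_width=16, slack=6)
Line 3: ['lightbulb', 'by', 'owl', 'owl'] (min_width=20, slack=2)
Line 4: ['dolphin', 'photograph'] (min_width=18, slack=4)
Line 5: ['deep'] (min_width=4, slack=18)

Answer: 4 4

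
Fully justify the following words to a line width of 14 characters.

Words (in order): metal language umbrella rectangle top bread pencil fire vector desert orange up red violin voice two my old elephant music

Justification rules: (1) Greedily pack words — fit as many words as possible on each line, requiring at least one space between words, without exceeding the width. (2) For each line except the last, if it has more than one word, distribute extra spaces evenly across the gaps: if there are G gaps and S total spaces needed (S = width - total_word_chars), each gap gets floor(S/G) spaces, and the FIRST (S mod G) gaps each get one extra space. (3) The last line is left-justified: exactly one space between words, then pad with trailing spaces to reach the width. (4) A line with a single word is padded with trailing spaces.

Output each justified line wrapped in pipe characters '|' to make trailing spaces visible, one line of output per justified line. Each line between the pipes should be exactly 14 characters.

Answer: |metal language|
|umbrella      |
|rectangle  top|
|bread   pencil|
|fire    vector|
|desert  orange|
|up  red violin|
|voice  two  my|
|old   elephant|
|music         |

Derivation:
Line 1: ['metal', 'language'] (min_width=14, slack=0)
Line 2: ['umbrella'] (min_width=8, slack=6)
Line 3: ['rectangle', 'top'] (min_width=13, slack=1)
Line 4: ['bread', 'pencil'] (min_width=12, slack=2)
Line 5: ['fire', 'vector'] (min_width=11, slack=3)
Line 6: ['desert', 'orange'] (min_width=13, slack=1)
Line 7: ['up', 'red', 'violin'] (min_width=13, slack=1)
Line 8: ['voice', 'two', 'my'] (min_width=12, slack=2)
Line 9: ['old', 'elephant'] (min_width=12, slack=2)
Line 10: ['music'] (min_width=5, slack=9)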